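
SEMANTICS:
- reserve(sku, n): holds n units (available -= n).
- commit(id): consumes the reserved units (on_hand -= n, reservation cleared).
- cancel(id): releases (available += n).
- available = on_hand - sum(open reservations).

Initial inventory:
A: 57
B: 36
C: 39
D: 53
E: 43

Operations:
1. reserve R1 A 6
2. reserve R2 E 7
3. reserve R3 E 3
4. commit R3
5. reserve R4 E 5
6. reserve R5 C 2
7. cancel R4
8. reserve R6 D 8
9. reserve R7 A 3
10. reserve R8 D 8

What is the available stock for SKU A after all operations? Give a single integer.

Answer: 48

Derivation:
Step 1: reserve R1 A 6 -> on_hand[A=57 B=36 C=39 D=53 E=43] avail[A=51 B=36 C=39 D=53 E=43] open={R1}
Step 2: reserve R2 E 7 -> on_hand[A=57 B=36 C=39 D=53 E=43] avail[A=51 B=36 C=39 D=53 E=36] open={R1,R2}
Step 3: reserve R3 E 3 -> on_hand[A=57 B=36 C=39 D=53 E=43] avail[A=51 B=36 C=39 D=53 E=33] open={R1,R2,R3}
Step 4: commit R3 -> on_hand[A=57 B=36 C=39 D=53 E=40] avail[A=51 B=36 C=39 D=53 E=33] open={R1,R2}
Step 5: reserve R4 E 5 -> on_hand[A=57 B=36 C=39 D=53 E=40] avail[A=51 B=36 C=39 D=53 E=28] open={R1,R2,R4}
Step 6: reserve R5 C 2 -> on_hand[A=57 B=36 C=39 D=53 E=40] avail[A=51 B=36 C=37 D=53 E=28] open={R1,R2,R4,R5}
Step 7: cancel R4 -> on_hand[A=57 B=36 C=39 D=53 E=40] avail[A=51 B=36 C=37 D=53 E=33] open={R1,R2,R5}
Step 8: reserve R6 D 8 -> on_hand[A=57 B=36 C=39 D=53 E=40] avail[A=51 B=36 C=37 D=45 E=33] open={R1,R2,R5,R6}
Step 9: reserve R7 A 3 -> on_hand[A=57 B=36 C=39 D=53 E=40] avail[A=48 B=36 C=37 D=45 E=33] open={R1,R2,R5,R6,R7}
Step 10: reserve R8 D 8 -> on_hand[A=57 B=36 C=39 D=53 E=40] avail[A=48 B=36 C=37 D=37 E=33] open={R1,R2,R5,R6,R7,R8}
Final available[A] = 48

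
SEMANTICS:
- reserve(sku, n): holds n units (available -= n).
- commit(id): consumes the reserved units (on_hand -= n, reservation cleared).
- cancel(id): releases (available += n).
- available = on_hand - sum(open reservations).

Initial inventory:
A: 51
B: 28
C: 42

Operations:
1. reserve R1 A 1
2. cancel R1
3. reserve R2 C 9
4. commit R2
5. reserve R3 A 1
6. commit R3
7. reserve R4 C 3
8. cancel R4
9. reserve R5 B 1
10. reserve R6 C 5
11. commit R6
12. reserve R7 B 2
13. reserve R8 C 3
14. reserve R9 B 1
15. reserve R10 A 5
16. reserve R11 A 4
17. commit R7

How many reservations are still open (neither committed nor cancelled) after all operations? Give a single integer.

Answer: 5

Derivation:
Step 1: reserve R1 A 1 -> on_hand[A=51 B=28 C=42] avail[A=50 B=28 C=42] open={R1}
Step 2: cancel R1 -> on_hand[A=51 B=28 C=42] avail[A=51 B=28 C=42] open={}
Step 3: reserve R2 C 9 -> on_hand[A=51 B=28 C=42] avail[A=51 B=28 C=33] open={R2}
Step 4: commit R2 -> on_hand[A=51 B=28 C=33] avail[A=51 B=28 C=33] open={}
Step 5: reserve R3 A 1 -> on_hand[A=51 B=28 C=33] avail[A=50 B=28 C=33] open={R3}
Step 6: commit R3 -> on_hand[A=50 B=28 C=33] avail[A=50 B=28 C=33] open={}
Step 7: reserve R4 C 3 -> on_hand[A=50 B=28 C=33] avail[A=50 B=28 C=30] open={R4}
Step 8: cancel R4 -> on_hand[A=50 B=28 C=33] avail[A=50 B=28 C=33] open={}
Step 9: reserve R5 B 1 -> on_hand[A=50 B=28 C=33] avail[A=50 B=27 C=33] open={R5}
Step 10: reserve R6 C 5 -> on_hand[A=50 B=28 C=33] avail[A=50 B=27 C=28] open={R5,R6}
Step 11: commit R6 -> on_hand[A=50 B=28 C=28] avail[A=50 B=27 C=28] open={R5}
Step 12: reserve R7 B 2 -> on_hand[A=50 B=28 C=28] avail[A=50 B=25 C=28] open={R5,R7}
Step 13: reserve R8 C 3 -> on_hand[A=50 B=28 C=28] avail[A=50 B=25 C=25] open={R5,R7,R8}
Step 14: reserve R9 B 1 -> on_hand[A=50 B=28 C=28] avail[A=50 B=24 C=25] open={R5,R7,R8,R9}
Step 15: reserve R10 A 5 -> on_hand[A=50 B=28 C=28] avail[A=45 B=24 C=25] open={R10,R5,R7,R8,R9}
Step 16: reserve R11 A 4 -> on_hand[A=50 B=28 C=28] avail[A=41 B=24 C=25] open={R10,R11,R5,R7,R8,R9}
Step 17: commit R7 -> on_hand[A=50 B=26 C=28] avail[A=41 B=24 C=25] open={R10,R11,R5,R8,R9}
Open reservations: ['R10', 'R11', 'R5', 'R8', 'R9'] -> 5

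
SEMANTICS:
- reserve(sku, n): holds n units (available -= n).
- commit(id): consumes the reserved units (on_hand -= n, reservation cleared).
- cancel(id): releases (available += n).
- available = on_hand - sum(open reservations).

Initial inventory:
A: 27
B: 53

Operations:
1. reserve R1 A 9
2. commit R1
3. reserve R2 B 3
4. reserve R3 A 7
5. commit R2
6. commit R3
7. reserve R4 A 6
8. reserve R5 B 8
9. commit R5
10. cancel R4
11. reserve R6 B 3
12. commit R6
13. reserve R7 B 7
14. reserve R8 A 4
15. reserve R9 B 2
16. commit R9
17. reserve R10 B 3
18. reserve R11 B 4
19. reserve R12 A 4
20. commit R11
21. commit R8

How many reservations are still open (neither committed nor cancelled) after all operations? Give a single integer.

Answer: 3

Derivation:
Step 1: reserve R1 A 9 -> on_hand[A=27 B=53] avail[A=18 B=53] open={R1}
Step 2: commit R1 -> on_hand[A=18 B=53] avail[A=18 B=53] open={}
Step 3: reserve R2 B 3 -> on_hand[A=18 B=53] avail[A=18 B=50] open={R2}
Step 4: reserve R3 A 7 -> on_hand[A=18 B=53] avail[A=11 B=50] open={R2,R3}
Step 5: commit R2 -> on_hand[A=18 B=50] avail[A=11 B=50] open={R3}
Step 6: commit R3 -> on_hand[A=11 B=50] avail[A=11 B=50] open={}
Step 7: reserve R4 A 6 -> on_hand[A=11 B=50] avail[A=5 B=50] open={R4}
Step 8: reserve R5 B 8 -> on_hand[A=11 B=50] avail[A=5 B=42] open={R4,R5}
Step 9: commit R5 -> on_hand[A=11 B=42] avail[A=5 B=42] open={R4}
Step 10: cancel R4 -> on_hand[A=11 B=42] avail[A=11 B=42] open={}
Step 11: reserve R6 B 3 -> on_hand[A=11 B=42] avail[A=11 B=39] open={R6}
Step 12: commit R6 -> on_hand[A=11 B=39] avail[A=11 B=39] open={}
Step 13: reserve R7 B 7 -> on_hand[A=11 B=39] avail[A=11 B=32] open={R7}
Step 14: reserve R8 A 4 -> on_hand[A=11 B=39] avail[A=7 B=32] open={R7,R8}
Step 15: reserve R9 B 2 -> on_hand[A=11 B=39] avail[A=7 B=30] open={R7,R8,R9}
Step 16: commit R9 -> on_hand[A=11 B=37] avail[A=7 B=30] open={R7,R8}
Step 17: reserve R10 B 3 -> on_hand[A=11 B=37] avail[A=7 B=27] open={R10,R7,R8}
Step 18: reserve R11 B 4 -> on_hand[A=11 B=37] avail[A=7 B=23] open={R10,R11,R7,R8}
Step 19: reserve R12 A 4 -> on_hand[A=11 B=37] avail[A=3 B=23] open={R10,R11,R12,R7,R8}
Step 20: commit R11 -> on_hand[A=11 B=33] avail[A=3 B=23] open={R10,R12,R7,R8}
Step 21: commit R8 -> on_hand[A=7 B=33] avail[A=3 B=23] open={R10,R12,R7}
Open reservations: ['R10', 'R12', 'R7'] -> 3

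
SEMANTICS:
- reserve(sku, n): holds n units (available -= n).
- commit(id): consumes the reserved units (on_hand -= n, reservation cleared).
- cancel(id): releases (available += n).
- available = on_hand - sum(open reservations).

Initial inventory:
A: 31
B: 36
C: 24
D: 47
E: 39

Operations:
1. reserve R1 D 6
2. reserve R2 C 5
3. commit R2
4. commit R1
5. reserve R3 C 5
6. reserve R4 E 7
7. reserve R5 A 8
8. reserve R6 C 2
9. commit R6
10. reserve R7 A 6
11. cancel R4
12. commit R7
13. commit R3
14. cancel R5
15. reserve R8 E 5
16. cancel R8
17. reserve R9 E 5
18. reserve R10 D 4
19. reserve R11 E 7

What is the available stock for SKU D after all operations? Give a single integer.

Step 1: reserve R1 D 6 -> on_hand[A=31 B=36 C=24 D=47 E=39] avail[A=31 B=36 C=24 D=41 E=39] open={R1}
Step 2: reserve R2 C 5 -> on_hand[A=31 B=36 C=24 D=47 E=39] avail[A=31 B=36 C=19 D=41 E=39] open={R1,R2}
Step 3: commit R2 -> on_hand[A=31 B=36 C=19 D=47 E=39] avail[A=31 B=36 C=19 D=41 E=39] open={R1}
Step 4: commit R1 -> on_hand[A=31 B=36 C=19 D=41 E=39] avail[A=31 B=36 C=19 D=41 E=39] open={}
Step 5: reserve R3 C 5 -> on_hand[A=31 B=36 C=19 D=41 E=39] avail[A=31 B=36 C=14 D=41 E=39] open={R3}
Step 6: reserve R4 E 7 -> on_hand[A=31 B=36 C=19 D=41 E=39] avail[A=31 B=36 C=14 D=41 E=32] open={R3,R4}
Step 7: reserve R5 A 8 -> on_hand[A=31 B=36 C=19 D=41 E=39] avail[A=23 B=36 C=14 D=41 E=32] open={R3,R4,R5}
Step 8: reserve R6 C 2 -> on_hand[A=31 B=36 C=19 D=41 E=39] avail[A=23 B=36 C=12 D=41 E=32] open={R3,R4,R5,R6}
Step 9: commit R6 -> on_hand[A=31 B=36 C=17 D=41 E=39] avail[A=23 B=36 C=12 D=41 E=32] open={R3,R4,R5}
Step 10: reserve R7 A 6 -> on_hand[A=31 B=36 C=17 D=41 E=39] avail[A=17 B=36 C=12 D=41 E=32] open={R3,R4,R5,R7}
Step 11: cancel R4 -> on_hand[A=31 B=36 C=17 D=41 E=39] avail[A=17 B=36 C=12 D=41 E=39] open={R3,R5,R7}
Step 12: commit R7 -> on_hand[A=25 B=36 C=17 D=41 E=39] avail[A=17 B=36 C=12 D=41 E=39] open={R3,R5}
Step 13: commit R3 -> on_hand[A=25 B=36 C=12 D=41 E=39] avail[A=17 B=36 C=12 D=41 E=39] open={R5}
Step 14: cancel R5 -> on_hand[A=25 B=36 C=12 D=41 E=39] avail[A=25 B=36 C=12 D=41 E=39] open={}
Step 15: reserve R8 E 5 -> on_hand[A=25 B=36 C=12 D=41 E=39] avail[A=25 B=36 C=12 D=41 E=34] open={R8}
Step 16: cancel R8 -> on_hand[A=25 B=36 C=12 D=41 E=39] avail[A=25 B=36 C=12 D=41 E=39] open={}
Step 17: reserve R9 E 5 -> on_hand[A=25 B=36 C=12 D=41 E=39] avail[A=25 B=36 C=12 D=41 E=34] open={R9}
Step 18: reserve R10 D 4 -> on_hand[A=25 B=36 C=12 D=41 E=39] avail[A=25 B=36 C=12 D=37 E=34] open={R10,R9}
Step 19: reserve R11 E 7 -> on_hand[A=25 B=36 C=12 D=41 E=39] avail[A=25 B=36 C=12 D=37 E=27] open={R10,R11,R9}
Final available[D] = 37

Answer: 37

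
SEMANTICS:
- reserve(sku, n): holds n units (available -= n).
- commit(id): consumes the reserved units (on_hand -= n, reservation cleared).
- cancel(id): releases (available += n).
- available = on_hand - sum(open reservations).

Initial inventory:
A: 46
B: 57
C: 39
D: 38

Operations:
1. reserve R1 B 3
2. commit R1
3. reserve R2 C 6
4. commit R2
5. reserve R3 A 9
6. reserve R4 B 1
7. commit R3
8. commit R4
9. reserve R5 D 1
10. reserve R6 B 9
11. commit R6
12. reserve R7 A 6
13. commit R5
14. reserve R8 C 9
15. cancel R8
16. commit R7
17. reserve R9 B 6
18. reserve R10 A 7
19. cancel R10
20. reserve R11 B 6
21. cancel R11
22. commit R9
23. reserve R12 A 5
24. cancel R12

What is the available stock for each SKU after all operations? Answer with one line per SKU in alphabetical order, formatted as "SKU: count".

Answer: A: 31
B: 38
C: 33
D: 37

Derivation:
Step 1: reserve R1 B 3 -> on_hand[A=46 B=57 C=39 D=38] avail[A=46 B=54 C=39 D=38] open={R1}
Step 2: commit R1 -> on_hand[A=46 B=54 C=39 D=38] avail[A=46 B=54 C=39 D=38] open={}
Step 3: reserve R2 C 6 -> on_hand[A=46 B=54 C=39 D=38] avail[A=46 B=54 C=33 D=38] open={R2}
Step 4: commit R2 -> on_hand[A=46 B=54 C=33 D=38] avail[A=46 B=54 C=33 D=38] open={}
Step 5: reserve R3 A 9 -> on_hand[A=46 B=54 C=33 D=38] avail[A=37 B=54 C=33 D=38] open={R3}
Step 6: reserve R4 B 1 -> on_hand[A=46 B=54 C=33 D=38] avail[A=37 B=53 C=33 D=38] open={R3,R4}
Step 7: commit R3 -> on_hand[A=37 B=54 C=33 D=38] avail[A=37 B=53 C=33 D=38] open={R4}
Step 8: commit R4 -> on_hand[A=37 B=53 C=33 D=38] avail[A=37 B=53 C=33 D=38] open={}
Step 9: reserve R5 D 1 -> on_hand[A=37 B=53 C=33 D=38] avail[A=37 B=53 C=33 D=37] open={R5}
Step 10: reserve R6 B 9 -> on_hand[A=37 B=53 C=33 D=38] avail[A=37 B=44 C=33 D=37] open={R5,R6}
Step 11: commit R6 -> on_hand[A=37 B=44 C=33 D=38] avail[A=37 B=44 C=33 D=37] open={R5}
Step 12: reserve R7 A 6 -> on_hand[A=37 B=44 C=33 D=38] avail[A=31 B=44 C=33 D=37] open={R5,R7}
Step 13: commit R5 -> on_hand[A=37 B=44 C=33 D=37] avail[A=31 B=44 C=33 D=37] open={R7}
Step 14: reserve R8 C 9 -> on_hand[A=37 B=44 C=33 D=37] avail[A=31 B=44 C=24 D=37] open={R7,R8}
Step 15: cancel R8 -> on_hand[A=37 B=44 C=33 D=37] avail[A=31 B=44 C=33 D=37] open={R7}
Step 16: commit R7 -> on_hand[A=31 B=44 C=33 D=37] avail[A=31 B=44 C=33 D=37] open={}
Step 17: reserve R9 B 6 -> on_hand[A=31 B=44 C=33 D=37] avail[A=31 B=38 C=33 D=37] open={R9}
Step 18: reserve R10 A 7 -> on_hand[A=31 B=44 C=33 D=37] avail[A=24 B=38 C=33 D=37] open={R10,R9}
Step 19: cancel R10 -> on_hand[A=31 B=44 C=33 D=37] avail[A=31 B=38 C=33 D=37] open={R9}
Step 20: reserve R11 B 6 -> on_hand[A=31 B=44 C=33 D=37] avail[A=31 B=32 C=33 D=37] open={R11,R9}
Step 21: cancel R11 -> on_hand[A=31 B=44 C=33 D=37] avail[A=31 B=38 C=33 D=37] open={R9}
Step 22: commit R9 -> on_hand[A=31 B=38 C=33 D=37] avail[A=31 B=38 C=33 D=37] open={}
Step 23: reserve R12 A 5 -> on_hand[A=31 B=38 C=33 D=37] avail[A=26 B=38 C=33 D=37] open={R12}
Step 24: cancel R12 -> on_hand[A=31 B=38 C=33 D=37] avail[A=31 B=38 C=33 D=37] open={}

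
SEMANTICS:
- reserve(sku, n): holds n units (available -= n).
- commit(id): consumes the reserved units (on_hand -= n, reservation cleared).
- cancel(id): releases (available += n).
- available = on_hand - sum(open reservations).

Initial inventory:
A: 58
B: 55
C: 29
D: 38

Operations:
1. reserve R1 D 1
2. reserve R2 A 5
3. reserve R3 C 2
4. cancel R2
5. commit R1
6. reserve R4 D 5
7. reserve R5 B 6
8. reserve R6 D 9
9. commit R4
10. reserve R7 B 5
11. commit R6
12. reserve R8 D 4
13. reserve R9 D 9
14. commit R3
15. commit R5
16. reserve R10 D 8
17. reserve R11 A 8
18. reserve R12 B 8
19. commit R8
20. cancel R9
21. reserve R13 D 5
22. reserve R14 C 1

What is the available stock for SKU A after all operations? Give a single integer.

Step 1: reserve R1 D 1 -> on_hand[A=58 B=55 C=29 D=38] avail[A=58 B=55 C=29 D=37] open={R1}
Step 2: reserve R2 A 5 -> on_hand[A=58 B=55 C=29 D=38] avail[A=53 B=55 C=29 D=37] open={R1,R2}
Step 3: reserve R3 C 2 -> on_hand[A=58 B=55 C=29 D=38] avail[A=53 B=55 C=27 D=37] open={R1,R2,R3}
Step 4: cancel R2 -> on_hand[A=58 B=55 C=29 D=38] avail[A=58 B=55 C=27 D=37] open={R1,R3}
Step 5: commit R1 -> on_hand[A=58 B=55 C=29 D=37] avail[A=58 B=55 C=27 D=37] open={R3}
Step 6: reserve R4 D 5 -> on_hand[A=58 B=55 C=29 D=37] avail[A=58 B=55 C=27 D=32] open={R3,R4}
Step 7: reserve R5 B 6 -> on_hand[A=58 B=55 C=29 D=37] avail[A=58 B=49 C=27 D=32] open={R3,R4,R5}
Step 8: reserve R6 D 9 -> on_hand[A=58 B=55 C=29 D=37] avail[A=58 B=49 C=27 D=23] open={R3,R4,R5,R6}
Step 9: commit R4 -> on_hand[A=58 B=55 C=29 D=32] avail[A=58 B=49 C=27 D=23] open={R3,R5,R6}
Step 10: reserve R7 B 5 -> on_hand[A=58 B=55 C=29 D=32] avail[A=58 B=44 C=27 D=23] open={R3,R5,R6,R7}
Step 11: commit R6 -> on_hand[A=58 B=55 C=29 D=23] avail[A=58 B=44 C=27 D=23] open={R3,R5,R7}
Step 12: reserve R8 D 4 -> on_hand[A=58 B=55 C=29 D=23] avail[A=58 B=44 C=27 D=19] open={R3,R5,R7,R8}
Step 13: reserve R9 D 9 -> on_hand[A=58 B=55 C=29 D=23] avail[A=58 B=44 C=27 D=10] open={R3,R5,R7,R8,R9}
Step 14: commit R3 -> on_hand[A=58 B=55 C=27 D=23] avail[A=58 B=44 C=27 D=10] open={R5,R7,R8,R9}
Step 15: commit R5 -> on_hand[A=58 B=49 C=27 D=23] avail[A=58 B=44 C=27 D=10] open={R7,R8,R9}
Step 16: reserve R10 D 8 -> on_hand[A=58 B=49 C=27 D=23] avail[A=58 B=44 C=27 D=2] open={R10,R7,R8,R9}
Step 17: reserve R11 A 8 -> on_hand[A=58 B=49 C=27 D=23] avail[A=50 B=44 C=27 D=2] open={R10,R11,R7,R8,R9}
Step 18: reserve R12 B 8 -> on_hand[A=58 B=49 C=27 D=23] avail[A=50 B=36 C=27 D=2] open={R10,R11,R12,R7,R8,R9}
Step 19: commit R8 -> on_hand[A=58 B=49 C=27 D=19] avail[A=50 B=36 C=27 D=2] open={R10,R11,R12,R7,R9}
Step 20: cancel R9 -> on_hand[A=58 B=49 C=27 D=19] avail[A=50 B=36 C=27 D=11] open={R10,R11,R12,R7}
Step 21: reserve R13 D 5 -> on_hand[A=58 B=49 C=27 D=19] avail[A=50 B=36 C=27 D=6] open={R10,R11,R12,R13,R7}
Step 22: reserve R14 C 1 -> on_hand[A=58 B=49 C=27 D=19] avail[A=50 B=36 C=26 D=6] open={R10,R11,R12,R13,R14,R7}
Final available[A] = 50

Answer: 50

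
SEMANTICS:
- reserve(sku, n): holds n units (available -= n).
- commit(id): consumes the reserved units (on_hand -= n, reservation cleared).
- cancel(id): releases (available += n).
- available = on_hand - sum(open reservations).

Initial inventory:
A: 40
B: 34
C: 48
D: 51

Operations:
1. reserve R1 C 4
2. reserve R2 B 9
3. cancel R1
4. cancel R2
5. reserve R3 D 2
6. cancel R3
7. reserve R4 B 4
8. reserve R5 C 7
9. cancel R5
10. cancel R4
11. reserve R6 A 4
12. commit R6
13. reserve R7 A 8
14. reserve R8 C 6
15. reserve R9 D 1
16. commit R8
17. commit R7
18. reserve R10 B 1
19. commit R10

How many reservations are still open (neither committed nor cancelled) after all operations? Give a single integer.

Step 1: reserve R1 C 4 -> on_hand[A=40 B=34 C=48 D=51] avail[A=40 B=34 C=44 D=51] open={R1}
Step 2: reserve R2 B 9 -> on_hand[A=40 B=34 C=48 D=51] avail[A=40 B=25 C=44 D=51] open={R1,R2}
Step 3: cancel R1 -> on_hand[A=40 B=34 C=48 D=51] avail[A=40 B=25 C=48 D=51] open={R2}
Step 4: cancel R2 -> on_hand[A=40 B=34 C=48 D=51] avail[A=40 B=34 C=48 D=51] open={}
Step 5: reserve R3 D 2 -> on_hand[A=40 B=34 C=48 D=51] avail[A=40 B=34 C=48 D=49] open={R3}
Step 6: cancel R3 -> on_hand[A=40 B=34 C=48 D=51] avail[A=40 B=34 C=48 D=51] open={}
Step 7: reserve R4 B 4 -> on_hand[A=40 B=34 C=48 D=51] avail[A=40 B=30 C=48 D=51] open={R4}
Step 8: reserve R5 C 7 -> on_hand[A=40 B=34 C=48 D=51] avail[A=40 B=30 C=41 D=51] open={R4,R5}
Step 9: cancel R5 -> on_hand[A=40 B=34 C=48 D=51] avail[A=40 B=30 C=48 D=51] open={R4}
Step 10: cancel R4 -> on_hand[A=40 B=34 C=48 D=51] avail[A=40 B=34 C=48 D=51] open={}
Step 11: reserve R6 A 4 -> on_hand[A=40 B=34 C=48 D=51] avail[A=36 B=34 C=48 D=51] open={R6}
Step 12: commit R6 -> on_hand[A=36 B=34 C=48 D=51] avail[A=36 B=34 C=48 D=51] open={}
Step 13: reserve R7 A 8 -> on_hand[A=36 B=34 C=48 D=51] avail[A=28 B=34 C=48 D=51] open={R7}
Step 14: reserve R8 C 6 -> on_hand[A=36 B=34 C=48 D=51] avail[A=28 B=34 C=42 D=51] open={R7,R8}
Step 15: reserve R9 D 1 -> on_hand[A=36 B=34 C=48 D=51] avail[A=28 B=34 C=42 D=50] open={R7,R8,R9}
Step 16: commit R8 -> on_hand[A=36 B=34 C=42 D=51] avail[A=28 B=34 C=42 D=50] open={R7,R9}
Step 17: commit R7 -> on_hand[A=28 B=34 C=42 D=51] avail[A=28 B=34 C=42 D=50] open={R9}
Step 18: reserve R10 B 1 -> on_hand[A=28 B=34 C=42 D=51] avail[A=28 B=33 C=42 D=50] open={R10,R9}
Step 19: commit R10 -> on_hand[A=28 B=33 C=42 D=51] avail[A=28 B=33 C=42 D=50] open={R9}
Open reservations: ['R9'] -> 1

Answer: 1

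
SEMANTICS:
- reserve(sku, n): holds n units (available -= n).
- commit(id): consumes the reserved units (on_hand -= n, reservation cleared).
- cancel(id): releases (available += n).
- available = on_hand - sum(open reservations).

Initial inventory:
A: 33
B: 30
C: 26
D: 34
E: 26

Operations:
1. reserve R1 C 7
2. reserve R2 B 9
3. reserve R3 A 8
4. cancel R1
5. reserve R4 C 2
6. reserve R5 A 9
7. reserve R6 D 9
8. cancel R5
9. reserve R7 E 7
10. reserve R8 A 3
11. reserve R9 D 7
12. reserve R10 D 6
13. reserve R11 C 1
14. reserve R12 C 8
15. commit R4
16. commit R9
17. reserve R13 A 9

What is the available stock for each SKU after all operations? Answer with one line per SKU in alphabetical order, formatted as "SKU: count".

Answer: A: 13
B: 21
C: 15
D: 12
E: 19

Derivation:
Step 1: reserve R1 C 7 -> on_hand[A=33 B=30 C=26 D=34 E=26] avail[A=33 B=30 C=19 D=34 E=26] open={R1}
Step 2: reserve R2 B 9 -> on_hand[A=33 B=30 C=26 D=34 E=26] avail[A=33 B=21 C=19 D=34 E=26] open={R1,R2}
Step 3: reserve R3 A 8 -> on_hand[A=33 B=30 C=26 D=34 E=26] avail[A=25 B=21 C=19 D=34 E=26] open={R1,R2,R3}
Step 4: cancel R1 -> on_hand[A=33 B=30 C=26 D=34 E=26] avail[A=25 B=21 C=26 D=34 E=26] open={R2,R3}
Step 5: reserve R4 C 2 -> on_hand[A=33 B=30 C=26 D=34 E=26] avail[A=25 B=21 C=24 D=34 E=26] open={R2,R3,R4}
Step 6: reserve R5 A 9 -> on_hand[A=33 B=30 C=26 D=34 E=26] avail[A=16 B=21 C=24 D=34 E=26] open={R2,R3,R4,R5}
Step 7: reserve R6 D 9 -> on_hand[A=33 B=30 C=26 D=34 E=26] avail[A=16 B=21 C=24 D=25 E=26] open={R2,R3,R4,R5,R6}
Step 8: cancel R5 -> on_hand[A=33 B=30 C=26 D=34 E=26] avail[A=25 B=21 C=24 D=25 E=26] open={R2,R3,R4,R6}
Step 9: reserve R7 E 7 -> on_hand[A=33 B=30 C=26 D=34 E=26] avail[A=25 B=21 C=24 D=25 E=19] open={R2,R3,R4,R6,R7}
Step 10: reserve R8 A 3 -> on_hand[A=33 B=30 C=26 D=34 E=26] avail[A=22 B=21 C=24 D=25 E=19] open={R2,R3,R4,R6,R7,R8}
Step 11: reserve R9 D 7 -> on_hand[A=33 B=30 C=26 D=34 E=26] avail[A=22 B=21 C=24 D=18 E=19] open={R2,R3,R4,R6,R7,R8,R9}
Step 12: reserve R10 D 6 -> on_hand[A=33 B=30 C=26 D=34 E=26] avail[A=22 B=21 C=24 D=12 E=19] open={R10,R2,R3,R4,R6,R7,R8,R9}
Step 13: reserve R11 C 1 -> on_hand[A=33 B=30 C=26 D=34 E=26] avail[A=22 B=21 C=23 D=12 E=19] open={R10,R11,R2,R3,R4,R6,R7,R8,R9}
Step 14: reserve R12 C 8 -> on_hand[A=33 B=30 C=26 D=34 E=26] avail[A=22 B=21 C=15 D=12 E=19] open={R10,R11,R12,R2,R3,R4,R6,R7,R8,R9}
Step 15: commit R4 -> on_hand[A=33 B=30 C=24 D=34 E=26] avail[A=22 B=21 C=15 D=12 E=19] open={R10,R11,R12,R2,R3,R6,R7,R8,R9}
Step 16: commit R9 -> on_hand[A=33 B=30 C=24 D=27 E=26] avail[A=22 B=21 C=15 D=12 E=19] open={R10,R11,R12,R2,R3,R6,R7,R8}
Step 17: reserve R13 A 9 -> on_hand[A=33 B=30 C=24 D=27 E=26] avail[A=13 B=21 C=15 D=12 E=19] open={R10,R11,R12,R13,R2,R3,R6,R7,R8}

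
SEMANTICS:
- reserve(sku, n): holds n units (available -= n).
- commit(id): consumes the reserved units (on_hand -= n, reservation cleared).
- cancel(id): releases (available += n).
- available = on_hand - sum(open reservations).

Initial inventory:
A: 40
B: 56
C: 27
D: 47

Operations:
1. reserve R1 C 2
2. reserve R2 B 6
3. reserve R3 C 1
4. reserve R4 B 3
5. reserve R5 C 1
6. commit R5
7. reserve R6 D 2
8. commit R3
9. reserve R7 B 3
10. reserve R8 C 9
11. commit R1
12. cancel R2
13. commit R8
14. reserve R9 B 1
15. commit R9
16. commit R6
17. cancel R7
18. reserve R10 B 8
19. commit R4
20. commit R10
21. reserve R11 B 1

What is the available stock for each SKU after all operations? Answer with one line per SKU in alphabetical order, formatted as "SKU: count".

Answer: A: 40
B: 43
C: 14
D: 45

Derivation:
Step 1: reserve R1 C 2 -> on_hand[A=40 B=56 C=27 D=47] avail[A=40 B=56 C=25 D=47] open={R1}
Step 2: reserve R2 B 6 -> on_hand[A=40 B=56 C=27 D=47] avail[A=40 B=50 C=25 D=47] open={R1,R2}
Step 3: reserve R3 C 1 -> on_hand[A=40 B=56 C=27 D=47] avail[A=40 B=50 C=24 D=47] open={R1,R2,R3}
Step 4: reserve R4 B 3 -> on_hand[A=40 B=56 C=27 D=47] avail[A=40 B=47 C=24 D=47] open={R1,R2,R3,R4}
Step 5: reserve R5 C 1 -> on_hand[A=40 B=56 C=27 D=47] avail[A=40 B=47 C=23 D=47] open={R1,R2,R3,R4,R5}
Step 6: commit R5 -> on_hand[A=40 B=56 C=26 D=47] avail[A=40 B=47 C=23 D=47] open={R1,R2,R3,R4}
Step 7: reserve R6 D 2 -> on_hand[A=40 B=56 C=26 D=47] avail[A=40 B=47 C=23 D=45] open={R1,R2,R3,R4,R6}
Step 8: commit R3 -> on_hand[A=40 B=56 C=25 D=47] avail[A=40 B=47 C=23 D=45] open={R1,R2,R4,R6}
Step 9: reserve R7 B 3 -> on_hand[A=40 B=56 C=25 D=47] avail[A=40 B=44 C=23 D=45] open={R1,R2,R4,R6,R7}
Step 10: reserve R8 C 9 -> on_hand[A=40 B=56 C=25 D=47] avail[A=40 B=44 C=14 D=45] open={R1,R2,R4,R6,R7,R8}
Step 11: commit R1 -> on_hand[A=40 B=56 C=23 D=47] avail[A=40 B=44 C=14 D=45] open={R2,R4,R6,R7,R8}
Step 12: cancel R2 -> on_hand[A=40 B=56 C=23 D=47] avail[A=40 B=50 C=14 D=45] open={R4,R6,R7,R8}
Step 13: commit R8 -> on_hand[A=40 B=56 C=14 D=47] avail[A=40 B=50 C=14 D=45] open={R4,R6,R7}
Step 14: reserve R9 B 1 -> on_hand[A=40 B=56 C=14 D=47] avail[A=40 B=49 C=14 D=45] open={R4,R6,R7,R9}
Step 15: commit R9 -> on_hand[A=40 B=55 C=14 D=47] avail[A=40 B=49 C=14 D=45] open={R4,R6,R7}
Step 16: commit R6 -> on_hand[A=40 B=55 C=14 D=45] avail[A=40 B=49 C=14 D=45] open={R4,R7}
Step 17: cancel R7 -> on_hand[A=40 B=55 C=14 D=45] avail[A=40 B=52 C=14 D=45] open={R4}
Step 18: reserve R10 B 8 -> on_hand[A=40 B=55 C=14 D=45] avail[A=40 B=44 C=14 D=45] open={R10,R4}
Step 19: commit R4 -> on_hand[A=40 B=52 C=14 D=45] avail[A=40 B=44 C=14 D=45] open={R10}
Step 20: commit R10 -> on_hand[A=40 B=44 C=14 D=45] avail[A=40 B=44 C=14 D=45] open={}
Step 21: reserve R11 B 1 -> on_hand[A=40 B=44 C=14 D=45] avail[A=40 B=43 C=14 D=45] open={R11}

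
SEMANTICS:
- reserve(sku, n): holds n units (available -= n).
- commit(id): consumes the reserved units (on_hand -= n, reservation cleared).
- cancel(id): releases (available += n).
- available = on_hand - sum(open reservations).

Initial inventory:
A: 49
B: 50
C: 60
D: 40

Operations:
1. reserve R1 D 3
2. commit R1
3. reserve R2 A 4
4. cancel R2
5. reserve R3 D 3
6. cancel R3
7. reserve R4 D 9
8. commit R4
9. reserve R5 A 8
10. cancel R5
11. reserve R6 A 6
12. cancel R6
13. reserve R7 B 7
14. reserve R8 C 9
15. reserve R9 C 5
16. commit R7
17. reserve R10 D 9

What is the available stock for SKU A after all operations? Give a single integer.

Step 1: reserve R1 D 3 -> on_hand[A=49 B=50 C=60 D=40] avail[A=49 B=50 C=60 D=37] open={R1}
Step 2: commit R1 -> on_hand[A=49 B=50 C=60 D=37] avail[A=49 B=50 C=60 D=37] open={}
Step 3: reserve R2 A 4 -> on_hand[A=49 B=50 C=60 D=37] avail[A=45 B=50 C=60 D=37] open={R2}
Step 4: cancel R2 -> on_hand[A=49 B=50 C=60 D=37] avail[A=49 B=50 C=60 D=37] open={}
Step 5: reserve R3 D 3 -> on_hand[A=49 B=50 C=60 D=37] avail[A=49 B=50 C=60 D=34] open={R3}
Step 6: cancel R3 -> on_hand[A=49 B=50 C=60 D=37] avail[A=49 B=50 C=60 D=37] open={}
Step 7: reserve R4 D 9 -> on_hand[A=49 B=50 C=60 D=37] avail[A=49 B=50 C=60 D=28] open={R4}
Step 8: commit R4 -> on_hand[A=49 B=50 C=60 D=28] avail[A=49 B=50 C=60 D=28] open={}
Step 9: reserve R5 A 8 -> on_hand[A=49 B=50 C=60 D=28] avail[A=41 B=50 C=60 D=28] open={R5}
Step 10: cancel R5 -> on_hand[A=49 B=50 C=60 D=28] avail[A=49 B=50 C=60 D=28] open={}
Step 11: reserve R6 A 6 -> on_hand[A=49 B=50 C=60 D=28] avail[A=43 B=50 C=60 D=28] open={R6}
Step 12: cancel R6 -> on_hand[A=49 B=50 C=60 D=28] avail[A=49 B=50 C=60 D=28] open={}
Step 13: reserve R7 B 7 -> on_hand[A=49 B=50 C=60 D=28] avail[A=49 B=43 C=60 D=28] open={R7}
Step 14: reserve R8 C 9 -> on_hand[A=49 B=50 C=60 D=28] avail[A=49 B=43 C=51 D=28] open={R7,R8}
Step 15: reserve R9 C 5 -> on_hand[A=49 B=50 C=60 D=28] avail[A=49 B=43 C=46 D=28] open={R7,R8,R9}
Step 16: commit R7 -> on_hand[A=49 B=43 C=60 D=28] avail[A=49 B=43 C=46 D=28] open={R8,R9}
Step 17: reserve R10 D 9 -> on_hand[A=49 B=43 C=60 D=28] avail[A=49 B=43 C=46 D=19] open={R10,R8,R9}
Final available[A] = 49

Answer: 49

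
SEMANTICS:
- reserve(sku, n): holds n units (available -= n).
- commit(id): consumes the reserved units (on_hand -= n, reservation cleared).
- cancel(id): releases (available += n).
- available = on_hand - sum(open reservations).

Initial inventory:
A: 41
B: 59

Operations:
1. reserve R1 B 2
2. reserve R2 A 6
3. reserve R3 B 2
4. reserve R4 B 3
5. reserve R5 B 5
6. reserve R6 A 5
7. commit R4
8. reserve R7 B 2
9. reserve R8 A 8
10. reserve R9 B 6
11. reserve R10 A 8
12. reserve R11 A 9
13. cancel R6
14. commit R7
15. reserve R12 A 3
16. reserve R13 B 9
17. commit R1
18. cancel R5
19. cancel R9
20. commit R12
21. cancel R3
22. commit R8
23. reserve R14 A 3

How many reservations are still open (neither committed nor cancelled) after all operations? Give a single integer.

Step 1: reserve R1 B 2 -> on_hand[A=41 B=59] avail[A=41 B=57] open={R1}
Step 2: reserve R2 A 6 -> on_hand[A=41 B=59] avail[A=35 B=57] open={R1,R2}
Step 3: reserve R3 B 2 -> on_hand[A=41 B=59] avail[A=35 B=55] open={R1,R2,R3}
Step 4: reserve R4 B 3 -> on_hand[A=41 B=59] avail[A=35 B=52] open={R1,R2,R3,R4}
Step 5: reserve R5 B 5 -> on_hand[A=41 B=59] avail[A=35 B=47] open={R1,R2,R3,R4,R5}
Step 6: reserve R6 A 5 -> on_hand[A=41 B=59] avail[A=30 B=47] open={R1,R2,R3,R4,R5,R6}
Step 7: commit R4 -> on_hand[A=41 B=56] avail[A=30 B=47] open={R1,R2,R3,R5,R6}
Step 8: reserve R7 B 2 -> on_hand[A=41 B=56] avail[A=30 B=45] open={R1,R2,R3,R5,R6,R7}
Step 9: reserve R8 A 8 -> on_hand[A=41 B=56] avail[A=22 B=45] open={R1,R2,R3,R5,R6,R7,R8}
Step 10: reserve R9 B 6 -> on_hand[A=41 B=56] avail[A=22 B=39] open={R1,R2,R3,R5,R6,R7,R8,R9}
Step 11: reserve R10 A 8 -> on_hand[A=41 B=56] avail[A=14 B=39] open={R1,R10,R2,R3,R5,R6,R7,R8,R9}
Step 12: reserve R11 A 9 -> on_hand[A=41 B=56] avail[A=5 B=39] open={R1,R10,R11,R2,R3,R5,R6,R7,R8,R9}
Step 13: cancel R6 -> on_hand[A=41 B=56] avail[A=10 B=39] open={R1,R10,R11,R2,R3,R5,R7,R8,R9}
Step 14: commit R7 -> on_hand[A=41 B=54] avail[A=10 B=39] open={R1,R10,R11,R2,R3,R5,R8,R9}
Step 15: reserve R12 A 3 -> on_hand[A=41 B=54] avail[A=7 B=39] open={R1,R10,R11,R12,R2,R3,R5,R8,R9}
Step 16: reserve R13 B 9 -> on_hand[A=41 B=54] avail[A=7 B=30] open={R1,R10,R11,R12,R13,R2,R3,R5,R8,R9}
Step 17: commit R1 -> on_hand[A=41 B=52] avail[A=7 B=30] open={R10,R11,R12,R13,R2,R3,R5,R8,R9}
Step 18: cancel R5 -> on_hand[A=41 B=52] avail[A=7 B=35] open={R10,R11,R12,R13,R2,R3,R8,R9}
Step 19: cancel R9 -> on_hand[A=41 B=52] avail[A=7 B=41] open={R10,R11,R12,R13,R2,R3,R8}
Step 20: commit R12 -> on_hand[A=38 B=52] avail[A=7 B=41] open={R10,R11,R13,R2,R3,R8}
Step 21: cancel R3 -> on_hand[A=38 B=52] avail[A=7 B=43] open={R10,R11,R13,R2,R8}
Step 22: commit R8 -> on_hand[A=30 B=52] avail[A=7 B=43] open={R10,R11,R13,R2}
Step 23: reserve R14 A 3 -> on_hand[A=30 B=52] avail[A=4 B=43] open={R10,R11,R13,R14,R2}
Open reservations: ['R10', 'R11', 'R13', 'R14', 'R2'] -> 5

Answer: 5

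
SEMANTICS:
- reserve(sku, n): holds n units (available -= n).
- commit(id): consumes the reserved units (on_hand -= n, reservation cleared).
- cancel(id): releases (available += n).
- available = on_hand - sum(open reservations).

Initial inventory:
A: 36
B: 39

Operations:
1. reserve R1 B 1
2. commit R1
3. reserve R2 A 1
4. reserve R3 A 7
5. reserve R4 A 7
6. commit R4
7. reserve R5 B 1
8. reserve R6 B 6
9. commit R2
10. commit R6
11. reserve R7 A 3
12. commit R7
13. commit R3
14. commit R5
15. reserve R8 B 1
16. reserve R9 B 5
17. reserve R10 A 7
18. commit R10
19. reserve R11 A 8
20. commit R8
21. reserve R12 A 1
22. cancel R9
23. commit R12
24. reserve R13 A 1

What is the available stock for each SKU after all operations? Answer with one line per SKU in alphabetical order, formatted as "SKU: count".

Answer: A: 1
B: 30

Derivation:
Step 1: reserve R1 B 1 -> on_hand[A=36 B=39] avail[A=36 B=38] open={R1}
Step 2: commit R1 -> on_hand[A=36 B=38] avail[A=36 B=38] open={}
Step 3: reserve R2 A 1 -> on_hand[A=36 B=38] avail[A=35 B=38] open={R2}
Step 4: reserve R3 A 7 -> on_hand[A=36 B=38] avail[A=28 B=38] open={R2,R3}
Step 5: reserve R4 A 7 -> on_hand[A=36 B=38] avail[A=21 B=38] open={R2,R3,R4}
Step 6: commit R4 -> on_hand[A=29 B=38] avail[A=21 B=38] open={R2,R3}
Step 7: reserve R5 B 1 -> on_hand[A=29 B=38] avail[A=21 B=37] open={R2,R3,R5}
Step 8: reserve R6 B 6 -> on_hand[A=29 B=38] avail[A=21 B=31] open={R2,R3,R5,R6}
Step 9: commit R2 -> on_hand[A=28 B=38] avail[A=21 B=31] open={R3,R5,R6}
Step 10: commit R6 -> on_hand[A=28 B=32] avail[A=21 B=31] open={R3,R5}
Step 11: reserve R7 A 3 -> on_hand[A=28 B=32] avail[A=18 B=31] open={R3,R5,R7}
Step 12: commit R7 -> on_hand[A=25 B=32] avail[A=18 B=31] open={R3,R5}
Step 13: commit R3 -> on_hand[A=18 B=32] avail[A=18 B=31] open={R5}
Step 14: commit R5 -> on_hand[A=18 B=31] avail[A=18 B=31] open={}
Step 15: reserve R8 B 1 -> on_hand[A=18 B=31] avail[A=18 B=30] open={R8}
Step 16: reserve R9 B 5 -> on_hand[A=18 B=31] avail[A=18 B=25] open={R8,R9}
Step 17: reserve R10 A 7 -> on_hand[A=18 B=31] avail[A=11 B=25] open={R10,R8,R9}
Step 18: commit R10 -> on_hand[A=11 B=31] avail[A=11 B=25] open={R8,R9}
Step 19: reserve R11 A 8 -> on_hand[A=11 B=31] avail[A=3 B=25] open={R11,R8,R9}
Step 20: commit R8 -> on_hand[A=11 B=30] avail[A=3 B=25] open={R11,R9}
Step 21: reserve R12 A 1 -> on_hand[A=11 B=30] avail[A=2 B=25] open={R11,R12,R9}
Step 22: cancel R9 -> on_hand[A=11 B=30] avail[A=2 B=30] open={R11,R12}
Step 23: commit R12 -> on_hand[A=10 B=30] avail[A=2 B=30] open={R11}
Step 24: reserve R13 A 1 -> on_hand[A=10 B=30] avail[A=1 B=30] open={R11,R13}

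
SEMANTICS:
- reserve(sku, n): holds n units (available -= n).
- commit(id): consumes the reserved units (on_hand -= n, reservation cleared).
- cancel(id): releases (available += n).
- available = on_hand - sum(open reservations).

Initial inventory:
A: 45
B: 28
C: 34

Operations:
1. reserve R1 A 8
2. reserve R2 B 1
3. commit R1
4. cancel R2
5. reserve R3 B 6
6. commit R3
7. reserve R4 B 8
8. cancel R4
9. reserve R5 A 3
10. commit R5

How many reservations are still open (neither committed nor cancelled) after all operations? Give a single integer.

Step 1: reserve R1 A 8 -> on_hand[A=45 B=28 C=34] avail[A=37 B=28 C=34] open={R1}
Step 2: reserve R2 B 1 -> on_hand[A=45 B=28 C=34] avail[A=37 B=27 C=34] open={R1,R2}
Step 3: commit R1 -> on_hand[A=37 B=28 C=34] avail[A=37 B=27 C=34] open={R2}
Step 4: cancel R2 -> on_hand[A=37 B=28 C=34] avail[A=37 B=28 C=34] open={}
Step 5: reserve R3 B 6 -> on_hand[A=37 B=28 C=34] avail[A=37 B=22 C=34] open={R3}
Step 6: commit R3 -> on_hand[A=37 B=22 C=34] avail[A=37 B=22 C=34] open={}
Step 7: reserve R4 B 8 -> on_hand[A=37 B=22 C=34] avail[A=37 B=14 C=34] open={R4}
Step 8: cancel R4 -> on_hand[A=37 B=22 C=34] avail[A=37 B=22 C=34] open={}
Step 9: reserve R5 A 3 -> on_hand[A=37 B=22 C=34] avail[A=34 B=22 C=34] open={R5}
Step 10: commit R5 -> on_hand[A=34 B=22 C=34] avail[A=34 B=22 C=34] open={}
Open reservations: [] -> 0

Answer: 0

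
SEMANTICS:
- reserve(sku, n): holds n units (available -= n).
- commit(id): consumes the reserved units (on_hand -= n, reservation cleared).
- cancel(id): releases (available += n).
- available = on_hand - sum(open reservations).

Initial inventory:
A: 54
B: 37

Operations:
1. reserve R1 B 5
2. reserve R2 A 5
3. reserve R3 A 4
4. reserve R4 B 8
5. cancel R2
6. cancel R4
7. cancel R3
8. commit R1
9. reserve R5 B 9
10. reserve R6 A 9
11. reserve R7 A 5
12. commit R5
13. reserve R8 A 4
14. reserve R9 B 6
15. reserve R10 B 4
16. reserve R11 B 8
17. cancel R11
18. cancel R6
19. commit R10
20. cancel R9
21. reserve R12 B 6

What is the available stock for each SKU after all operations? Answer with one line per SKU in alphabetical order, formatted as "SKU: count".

Answer: A: 45
B: 13

Derivation:
Step 1: reserve R1 B 5 -> on_hand[A=54 B=37] avail[A=54 B=32] open={R1}
Step 2: reserve R2 A 5 -> on_hand[A=54 B=37] avail[A=49 B=32] open={R1,R2}
Step 3: reserve R3 A 4 -> on_hand[A=54 B=37] avail[A=45 B=32] open={R1,R2,R3}
Step 4: reserve R4 B 8 -> on_hand[A=54 B=37] avail[A=45 B=24] open={R1,R2,R3,R4}
Step 5: cancel R2 -> on_hand[A=54 B=37] avail[A=50 B=24] open={R1,R3,R4}
Step 6: cancel R4 -> on_hand[A=54 B=37] avail[A=50 B=32] open={R1,R3}
Step 7: cancel R3 -> on_hand[A=54 B=37] avail[A=54 B=32] open={R1}
Step 8: commit R1 -> on_hand[A=54 B=32] avail[A=54 B=32] open={}
Step 9: reserve R5 B 9 -> on_hand[A=54 B=32] avail[A=54 B=23] open={R5}
Step 10: reserve R6 A 9 -> on_hand[A=54 B=32] avail[A=45 B=23] open={R5,R6}
Step 11: reserve R7 A 5 -> on_hand[A=54 B=32] avail[A=40 B=23] open={R5,R6,R7}
Step 12: commit R5 -> on_hand[A=54 B=23] avail[A=40 B=23] open={R6,R7}
Step 13: reserve R8 A 4 -> on_hand[A=54 B=23] avail[A=36 B=23] open={R6,R7,R8}
Step 14: reserve R9 B 6 -> on_hand[A=54 B=23] avail[A=36 B=17] open={R6,R7,R8,R9}
Step 15: reserve R10 B 4 -> on_hand[A=54 B=23] avail[A=36 B=13] open={R10,R6,R7,R8,R9}
Step 16: reserve R11 B 8 -> on_hand[A=54 B=23] avail[A=36 B=5] open={R10,R11,R6,R7,R8,R9}
Step 17: cancel R11 -> on_hand[A=54 B=23] avail[A=36 B=13] open={R10,R6,R7,R8,R9}
Step 18: cancel R6 -> on_hand[A=54 B=23] avail[A=45 B=13] open={R10,R7,R8,R9}
Step 19: commit R10 -> on_hand[A=54 B=19] avail[A=45 B=13] open={R7,R8,R9}
Step 20: cancel R9 -> on_hand[A=54 B=19] avail[A=45 B=19] open={R7,R8}
Step 21: reserve R12 B 6 -> on_hand[A=54 B=19] avail[A=45 B=13] open={R12,R7,R8}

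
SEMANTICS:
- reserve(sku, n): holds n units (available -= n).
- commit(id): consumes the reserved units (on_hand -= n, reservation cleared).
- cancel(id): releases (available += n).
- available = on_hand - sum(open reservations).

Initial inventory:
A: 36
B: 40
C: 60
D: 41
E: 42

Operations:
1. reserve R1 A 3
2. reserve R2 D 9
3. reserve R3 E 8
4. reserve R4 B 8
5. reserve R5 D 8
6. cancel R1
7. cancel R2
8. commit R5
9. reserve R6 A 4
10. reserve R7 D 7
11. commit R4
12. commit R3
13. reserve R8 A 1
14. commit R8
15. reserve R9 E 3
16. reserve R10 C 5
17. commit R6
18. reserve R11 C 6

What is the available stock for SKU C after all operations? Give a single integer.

Answer: 49

Derivation:
Step 1: reserve R1 A 3 -> on_hand[A=36 B=40 C=60 D=41 E=42] avail[A=33 B=40 C=60 D=41 E=42] open={R1}
Step 2: reserve R2 D 9 -> on_hand[A=36 B=40 C=60 D=41 E=42] avail[A=33 B=40 C=60 D=32 E=42] open={R1,R2}
Step 3: reserve R3 E 8 -> on_hand[A=36 B=40 C=60 D=41 E=42] avail[A=33 B=40 C=60 D=32 E=34] open={R1,R2,R3}
Step 4: reserve R4 B 8 -> on_hand[A=36 B=40 C=60 D=41 E=42] avail[A=33 B=32 C=60 D=32 E=34] open={R1,R2,R3,R4}
Step 5: reserve R5 D 8 -> on_hand[A=36 B=40 C=60 D=41 E=42] avail[A=33 B=32 C=60 D=24 E=34] open={R1,R2,R3,R4,R5}
Step 6: cancel R1 -> on_hand[A=36 B=40 C=60 D=41 E=42] avail[A=36 B=32 C=60 D=24 E=34] open={R2,R3,R4,R5}
Step 7: cancel R2 -> on_hand[A=36 B=40 C=60 D=41 E=42] avail[A=36 B=32 C=60 D=33 E=34] open={R3,R4,R5}
Step 8: commit R5 -> on_hand[A=36 B=40 C=60 D=33 E=42] avail[A=36 B=32 C=60 D=33 E=34] open={R3,R4}
Step 9: reserve R6 A 4 -> on_hand[A=36 B=40 C=60 D=33 E=42] avail[A=32 B=32 C=60 D=33 E=34] open={R3,R4,R6}
Step 10: reserve R7 D 7 -> on_hand[A=36 B=40 C=60 D=33 E=42] avail[A=32 B=32 C=60 D=26 E=34] open={R3,R4,R6,R7}
Step 11: commit R4 -> on_hand[A=36 B=32 C=60 D=33 E=42] avail[A=32 B=32 C=60 D=26 E=34] open={R3,R6,R7}
Step 12: commit R3 -> on_hand[A=36 B=32 C=60 D=33 E=34] avail[A=32 B=32 C=60 D=26 E=34] open={R6,R7}
Step 13: reserve R8 A 1 -> on_hand[A=36 B=32 C=60 D=33 E=34] avail[A=31 B=32 C=60 D=26 E=34] open={R6,R7,R8}
Step 14: commit R8 -> on_hand[A=35 B=32 C=60 D=33 E=34] avail[A=31 B=32 C=60 D=26 E=34] open={R6,R7}
Step 15: reserve R9 E 3 -> on_hand[A=35 B=32 C=60 D=33 E=34] avail[A=31 B=32 C=60 D=26 E=31] open={R6,R7,R9}
Step 16: reserve R10 C 5 -> on_hand[A=35 B=32 C=60 D=33 E=34] avail[A=31 B=32 C=55 D=26 E=31] open={R10,R6,R7,R9}
Step 17: commit R6 -> on_hand[A=31 B=32 C=60 D=33 E=34] avail[A=31 B=32 C=55 D=26 E=31] open={R10,R7,R9}
Step 18: reserve R11 C 6 -> on_hand[A=31 B=32 C=60 D=33 E=34] avail[A=31 B=32 C=49 D=26 E=31] open={R10,R11,R7,R9}
Final available[C] = 49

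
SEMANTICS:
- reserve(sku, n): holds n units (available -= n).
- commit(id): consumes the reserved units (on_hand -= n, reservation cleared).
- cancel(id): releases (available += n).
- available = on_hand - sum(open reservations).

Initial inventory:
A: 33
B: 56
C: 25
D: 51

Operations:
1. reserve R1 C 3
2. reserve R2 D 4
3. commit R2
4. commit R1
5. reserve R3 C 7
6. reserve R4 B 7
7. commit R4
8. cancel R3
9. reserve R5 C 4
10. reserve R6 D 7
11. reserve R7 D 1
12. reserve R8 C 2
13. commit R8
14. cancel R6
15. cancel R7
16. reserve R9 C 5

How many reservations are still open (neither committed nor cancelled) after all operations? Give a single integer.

Answer: 2

Derivation:
Step 1: reserve R1 C 3 -> on_hand[A=33 B=56 C=25 D=51] avail[A=33 B=56 C=22 D=51] open={R1}
Step 2: reserve R2 D 4 -> on_hand[A=33 B=56 C=25 D=51] avail[A=33 B=56 C=22 D=47] open={R1,R2}
Step 3: commit R2 -> on_hand[A=33 B=56 C=25 D=47] avail[A=33 B=56 C=22 D=47] open={R1}
Step 4: commit R1 -> on_hand[A=33 B=56 C=22 D=47] avail[A=33 B=56 C=22 D=47] open={}
Step 5: reserve R3 C 7 -> on_hand[A=33 B=56 C=22 D=47] avail[A=33 B=56 C=15 D=47] open={R3}
Step 6: reserve R4 B 7 -> on_hand[A=33 B=56 C=22 D=47] avail[A=33 B=49 C=15 D=47] open={R3,R4}
Step 7: commit R4 -> on_hand[A=33 B=49 C=22 D=47] avail[A=33 B=49 C=15 D=47] open={R3}
Step 8: cancel R3 -> on_hand[A=33 B=49 C=22 D=47] avail[A=33 B=49 C=22 D=47] open={}
Step 9: reserve R5 C 4 -> on_hand[A=33 B=49 C=22 D=47] avail[A=33 B=49 C=18 D=47] open={R5}
Step 10: reserve R6 D 7 -> on_hand[A=33 B=49 C=22 D=47] avail[A=33 B=49 C=18 D=40] open={R5,R6}
Step 11: reserve R7 D 1 -> on_hand[A=33 B=49 C=22 D=47] avail[A=33 B=49 C=18 D=39] open={R5,R6,R7}
Step 12: reserve R8 C 2 -> on_hand[A=33 B=49 C=22 D=47] avail[A=33 B=49 C=16 D=39] open={R5,R6,R7,R8}
Step 13: commit R8 -> on_hand[A=33 B=49 C=20 D=47] avail[A=33 B=49 C=16 D=39] open={R5,R6,R7}
Step 14: cancel R6 -> on_hand[A=33 B=49 C=20 D=47] avail[A=33 B=49 C=16 D=46] open={R5,R7}
Step 15: cancel R7 -> on_hand[A=33 B=49 C=20 D=47] avail[A=33 B=49 C=16 D=47] open={R5}
Step 16: reserve R9 C 5 -> on_hand[A=33 B=49 C=20 D=47] avail[A=33 B=49 C=11 D=47] open={R5,R9}
Open reservations: ['R5', 'R9'] -> 2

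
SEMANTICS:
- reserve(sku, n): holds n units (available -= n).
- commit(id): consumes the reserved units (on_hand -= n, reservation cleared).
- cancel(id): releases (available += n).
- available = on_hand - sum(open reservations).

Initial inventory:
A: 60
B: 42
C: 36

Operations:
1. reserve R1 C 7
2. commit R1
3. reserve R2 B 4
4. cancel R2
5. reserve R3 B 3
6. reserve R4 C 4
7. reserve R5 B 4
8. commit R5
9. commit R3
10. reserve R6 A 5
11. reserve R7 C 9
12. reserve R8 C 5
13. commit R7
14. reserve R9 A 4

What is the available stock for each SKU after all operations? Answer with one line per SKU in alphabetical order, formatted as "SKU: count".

Answer: A: 51
B: 35
C: 11

Derivation:
Step 1: reserve R1 C 7 -> on_hand[A=60 B=42 C=36] avail[A=60 B=42 C=29] open={R1}
Step 2: commit R1 -> on_hand[A=60 B=42 C=29] avail[A=60 B=42 C=29] open={}
Step 3: reserve R2 B 4 -> on_hand[A=60 B=42 C=29] avail[A=60 B=38 C=29] open={R2}
Step 4: cancel R2 -> on_hand[A=60 B=42 C=29] avail[A=60 B=42 C=29] open={}
Step 5: reserve R3 B 3 -> on_hand[A=60 B=42 C=29] avail[A=60 B=39 C=29] open={R3}
Step 6: reserve R4 C 4 -> on_hand[A=60 B=42 C=29] avail[A=60 B=39 C=25] open={R3,R4}
Step 7: reserve R5 B 4 -> on_hand[A=60 B=42 C=29] avail[A=60 B=35 C=25] open={R3,R4,R5}
Step 8: commit R5 -> on_hand[A=60 B=38 C=29] avail[A=60 B=35 C=25] open={R3,R4}
Step 9: commit R3 -> on_hand[A=60 B=35 C=29] avail[A=60 B=35 C=25] open={R4}
Step 10: reserve R6 A 5 -> on_hand[A=60 B=35 C=29] avail[A=55 B=35 C=25] open={R4,R6}
Step 11: reserve R7 C 9 -> on_hand[A=60 B=35 C=29] avail[A=55 B=35 C=16] open={R4,R6,R7}
Step 12: reserve R8 C 5 -> on_hand[A=60 B=35 C=29] avail[A=55 B=35 C=11] open={R4,R6,R7,R8}
Step 13: commit R7 -> on_hand[A=60 B=35 C=20] avail[A=55 B=35 C=11] open={R4,R6,R8}
Step 14: reserve R9 A 4 -> on_hand[A=60 B=35 C=20] avail[A=51 B=35 C=11] open={R4,R6,R8,R9}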